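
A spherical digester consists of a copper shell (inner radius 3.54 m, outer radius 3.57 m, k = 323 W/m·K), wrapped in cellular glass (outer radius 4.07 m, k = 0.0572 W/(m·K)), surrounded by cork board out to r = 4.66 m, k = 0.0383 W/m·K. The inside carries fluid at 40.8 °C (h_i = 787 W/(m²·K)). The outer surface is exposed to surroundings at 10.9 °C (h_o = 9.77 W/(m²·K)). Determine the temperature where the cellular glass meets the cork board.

Series thermal resistances, inner to outer:
  R_conv,in = 1/(4πr²h) = 1/(4π·3.54²·787) = 8.069×10^-6 K/W
  R_copper = (1/3.54 − 1/3.57)/(4πk) = 0.002374/(4π·323) = 5.848×10^-7 K/W
  R_cellular glass = (1/3.57 − 1/4.07)/(4πk) = 0.03441/(4π·0.0572) = 0.04787 K/W
  R_cork board = (1/4.07 − 1/4.66)/(4πk) = 0.03111/(4π·0.0383) = 0.06463 K/W
  R_conv,out = 1/(4πr²h) = 1/(4π·4.66²·9.77) = 3.751×10^-4 K/W
ΣR = 8.069×10^-6 + 5.848×10^-7 + 0.04787 + 0.06463 + 3.751×10^-4 = 0.1129 K/W
Q = ΔT/ΣR = (40.8 °C − 10.9 °C)/0.1129 = 264.8 W
From the inner boundary to the cellular glass/cork board interface, ΣR_partial = 0.04788 K/W.
T_interface = T_in − Q·ΣR_partial = 40.8 °C − (264.8)(0.04788) = 28.1 °C

T = 28.1 °C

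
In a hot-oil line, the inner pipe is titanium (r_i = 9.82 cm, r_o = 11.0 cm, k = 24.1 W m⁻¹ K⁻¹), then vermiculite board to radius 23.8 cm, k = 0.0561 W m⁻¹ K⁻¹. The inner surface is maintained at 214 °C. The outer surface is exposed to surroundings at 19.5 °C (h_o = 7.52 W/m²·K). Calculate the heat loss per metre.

Treat each layer as a resistance in series:
  R'_titanium = ln(0.110/0.0982)/(2πk) = 0.1135/(2π·24.1) = 7.494×10^-4 m·K/W
  R'_vermiculite board = ln(0.238/0.110)/(2πk) = 0.7718/(2π·0.0561) = 2.190 m·K/W
  R'_conv,out = 1/(2πr h) = 1/(2π·0.238·7.52) = 0.08893 m·K/W
ΣR = 7.494×10^-4 + 2.190 + 0.08893 = 2.280 m·K/W
Q' = ΔT/ΣR = (214 °C − 19.5 °C)/2.280 = 85.3 W/m

Q' = 85.3 W/m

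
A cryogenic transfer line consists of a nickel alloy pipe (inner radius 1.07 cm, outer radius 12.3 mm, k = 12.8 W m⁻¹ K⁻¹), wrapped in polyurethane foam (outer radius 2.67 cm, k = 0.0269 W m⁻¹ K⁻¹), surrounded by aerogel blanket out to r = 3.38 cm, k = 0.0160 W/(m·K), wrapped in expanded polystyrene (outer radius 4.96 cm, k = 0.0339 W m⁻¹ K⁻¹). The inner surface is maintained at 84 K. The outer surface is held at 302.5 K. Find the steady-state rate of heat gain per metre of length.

Treat each layer as a resistance in series:
  R'_nickel alloy = ln(0.0123/0.0107)/(2πk) = 0.1394/(2π·12.8) = 0.001733 m·K/W
  R'_polyurethane foam = ln(0.0267/0.0123)/(2πk) = 0.7751/(2π·0.0269) = 4.586 m·K/W
  R'_aerogel blanket = ln(0.0338/0.0267)/(2πk) = 0.2358/(2π·0.0160) = 2.346 m·K/W
  R'_expanded polystyrene = ln(0.0496/0.0338)/(2πk) = 0.3835/(2π·0.0339) = 1.801 m·K/W
ΣR = 0.001733 + 4.586 + 2.346 + 1.801 = 8.735 m·K/W
Q' = ΔT/ΣR = (84 K − 302.5 K)/8.735 = -25.0 W/m
(Negative Q' ⇒ heat flows inward; heat gain = 25.0 W/m.)

Q' = 25.0 W/m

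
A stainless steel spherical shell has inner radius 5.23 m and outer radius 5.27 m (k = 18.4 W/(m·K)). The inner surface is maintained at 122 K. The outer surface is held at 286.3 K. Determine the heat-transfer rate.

Q = 2.62×10^7 W

Q = 4πk·ΔT/(1/r₁ − 1/r₂) = 4π × 18.4 × 164.3 / (1/5.23 − 1/5.27) = 2.62×10^7 W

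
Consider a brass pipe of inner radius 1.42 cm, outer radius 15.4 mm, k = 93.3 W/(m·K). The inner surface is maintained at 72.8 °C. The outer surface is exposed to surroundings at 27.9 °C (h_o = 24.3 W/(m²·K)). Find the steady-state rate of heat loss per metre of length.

Q' = 106 W/m

Series thermal resistances, inner to outer:
  R'_brass = ln(0.0154/0.0142)/(2πk) = 0.08113/(2π·93.3) = 1.384×10^-4 m·K/W
  R'_conv,out = 1/(2πr h) = 1/(2π·0.0154·24.3) = 0.4253 m·K/W
ΣR = 1.384×10^-4 + 0.4253 = 0.4254 m·K/W
Q' = ΔT/ΣR = (72.8 °C − 27.9 °C)/0.4254 = 106 W/m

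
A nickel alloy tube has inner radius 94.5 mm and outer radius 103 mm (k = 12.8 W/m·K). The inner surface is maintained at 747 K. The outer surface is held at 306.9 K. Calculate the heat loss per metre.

Q' = 2πk·ΔT/ln(r₂/r₁) = 2π × 12.8 × 440.1 / ln(0.103/0.0945) = 4.11×10^5 W/m

Q' = 411 kW/m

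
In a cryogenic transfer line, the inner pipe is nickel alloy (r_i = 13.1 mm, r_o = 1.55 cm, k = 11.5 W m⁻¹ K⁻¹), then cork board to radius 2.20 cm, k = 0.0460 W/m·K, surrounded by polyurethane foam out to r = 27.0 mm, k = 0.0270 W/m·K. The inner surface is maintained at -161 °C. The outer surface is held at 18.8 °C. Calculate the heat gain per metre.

Resistance network (inner→outer):
  R'_nickel alloy = ln(0.0155/0.0131)/(2πk) = 0.1682/(2π·11.5) = 0.002328 m·K/W
  R'_cork board = ln(0.0220/0.0155)/(2πk) = 0.3502/(2π·0.0460) = 1.212 m·K/W
  R'_polyurethane foam = ln(0.0270/0.0220)/(2πk) = 0.2048/(2π·0.0270) = 1.207 m·K/W
ΣR = 0.002328 + 1.212 + 1.207 = 2.421 m·K/W
Q' = ΔT/ΣR = (-161 °C − 18.8 °C)/2.421 = -74.3 W/m
(Negative Q' ⇒ heat flows inward; heat gain = 74.3 W/m.)

Q' = 74.3 W/m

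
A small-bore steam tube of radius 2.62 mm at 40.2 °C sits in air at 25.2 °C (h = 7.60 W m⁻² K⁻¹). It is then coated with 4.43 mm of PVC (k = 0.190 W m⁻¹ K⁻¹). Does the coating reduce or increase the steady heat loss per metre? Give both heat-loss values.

increases: 1.88 → 3.95 W/m

Critical radius for a cylinder: r_cr = k/h = 0.0250 m = 2.50 cm.
Outer radius after coating: r₂ = 0.00262 + 0.00443 = 0.00705 m.
Since r₁ < r_cr and r₂ ≤ r_cr, the coating moves toward the maximum at r_cr — heat loss rises.
Bare: R = 1/(2πr₁h) = 7.993 m·K/W; Q = 15/7.993 = 1.88 W/m.
Coated: R = R_cond + R_conv = 3.800 m·K/W; Q = 15/3.800 = 3.95 W/m.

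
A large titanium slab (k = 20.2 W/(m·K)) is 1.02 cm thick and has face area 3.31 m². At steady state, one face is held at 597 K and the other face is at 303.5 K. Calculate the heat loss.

Q = kA·ΔT/L = 20.2 × 3.31 × |597 K − 303.5 K| / 0.0102 = 1.92×10^6 W

Q = 1920 kW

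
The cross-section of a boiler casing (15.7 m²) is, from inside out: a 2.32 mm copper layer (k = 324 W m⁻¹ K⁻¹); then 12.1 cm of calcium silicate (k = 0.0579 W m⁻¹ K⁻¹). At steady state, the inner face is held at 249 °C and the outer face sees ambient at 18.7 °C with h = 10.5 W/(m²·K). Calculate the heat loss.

Series thermal resistances, inner to outer:
  R_copper = L/(kA) = 0.00232/(324·15.7) = 4.561×10^-7 K/W
  R_calcium silicate = L/(kA) = 0.121/(0.0579·15.7) = 0.1331 K/W
  R_conv,out = 1/(hA) = 1/(10.5·15.7) = 0.006066 K/W
ΣR = 4.561×10^-7 + 0.1331 + 0.006066 = 0.1392 K/W
Q = ΔT/ΣR = (249 °C − 18.7 °C)/0.1392 = 1650 W

Q = 1650 W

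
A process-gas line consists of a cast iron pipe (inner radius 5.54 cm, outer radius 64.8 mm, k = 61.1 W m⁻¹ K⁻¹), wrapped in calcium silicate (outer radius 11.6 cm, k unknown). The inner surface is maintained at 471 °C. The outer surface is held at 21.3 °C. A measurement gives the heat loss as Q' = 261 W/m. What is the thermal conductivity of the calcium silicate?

k = 0.0538 W/m·K

ΣR = ΔT/Q' = |471 − 21.3|/261 = 1.723 m·K/W
Known resistances:
  R'_cast iron = ln(0.0648/0.0554)/(2πk) = 0.1567/(2π·61.1) = 4.082×10^-4 m·K/W
R_calcium silicate = ΣR − ΣR_known = 1.723 − 4.082×10^-4 = 1.723 m·K/W
ln(r₂/r₁)/(2πk) = 1.723 ⇒ k = 0.5823/(2π·1.723) = 0.0538 W/m·K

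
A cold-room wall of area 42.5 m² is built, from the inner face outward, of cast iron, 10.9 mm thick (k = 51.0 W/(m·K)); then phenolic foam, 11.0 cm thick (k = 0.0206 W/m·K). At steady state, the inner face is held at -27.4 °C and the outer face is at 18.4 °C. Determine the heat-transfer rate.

Q = 365 W

Series thermal resistances, inner to outer:
  R_cast iron = L/(kA) = 0.0109/(51.0·42.5) = 5.029×10^-6 K/W
  R_phenolic foam = L/(kA) = 0.110/(0.0206·42.5) = 0.1256 K/W
ΣR = 5.029×10^-6 + 0.1256 = 0.1256 K/W
Q = ΔT/ΣR = (-27.4 °C − 18.4 °C)/0.1256 = -365 W
(Negative Q ⇒ heat flows inward; heat gain = 365 W.)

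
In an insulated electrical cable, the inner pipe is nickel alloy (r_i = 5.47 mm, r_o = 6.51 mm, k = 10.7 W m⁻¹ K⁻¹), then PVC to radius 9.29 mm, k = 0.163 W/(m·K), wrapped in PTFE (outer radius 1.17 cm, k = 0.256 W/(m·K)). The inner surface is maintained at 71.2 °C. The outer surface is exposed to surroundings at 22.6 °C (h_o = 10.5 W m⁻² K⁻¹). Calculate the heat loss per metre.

Treat each layer as a resistance in series:
  R'_nickel alloy = ln(0.00651/0.00547)/(2πk) = 0.1741/(2π·10.7) = 0.002589 m·K/W
  R'_PVC = ln(0.00929/0.00651)/(2πk) = 0.3556/(2π·0.163) = 0.3472 m·K/W
  R'_PTFE = ln(0.0117/0.00929)/(2πk) = 0.2307/(2π·0.256) = 0.1434 m·K/W
  R'_conv,out = 1/(2πr h) = 1/(2π·0.0117·10.5) = 1.296 m·K/W
ΣR = 0.002589 + 0.3472 + 0.1434 + 1.296 = 1.789 m·K/W
Q' = ΔT/ΣR = (71.2 °C − 22.6 °C)/1.789 = 27.2 W/m

Q' = 27.2 W/m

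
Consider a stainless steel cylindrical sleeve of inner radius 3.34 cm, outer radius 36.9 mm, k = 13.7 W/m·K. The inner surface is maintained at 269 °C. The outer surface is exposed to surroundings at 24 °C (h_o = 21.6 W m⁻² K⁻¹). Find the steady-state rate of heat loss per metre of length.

Series thermal resistances, inner to outer:
  R'_stainless steel = ln(0.0369/0.0334)/(2πk) = 0.09966/(2π·13.7) = 0.001158 m·K/W
  R'_conv,out = 1/(2πr h) = 1/(2π·0.0369·21.6) = 0.1997 m·K/W
ΣR = 0.001158 + 0.1997 = 0.2009 m·K/W
Q' = ΔT/ΣR = (269 °C − 24 °C)/0.2009 = 1220 W/m

Q' = 1220 W/m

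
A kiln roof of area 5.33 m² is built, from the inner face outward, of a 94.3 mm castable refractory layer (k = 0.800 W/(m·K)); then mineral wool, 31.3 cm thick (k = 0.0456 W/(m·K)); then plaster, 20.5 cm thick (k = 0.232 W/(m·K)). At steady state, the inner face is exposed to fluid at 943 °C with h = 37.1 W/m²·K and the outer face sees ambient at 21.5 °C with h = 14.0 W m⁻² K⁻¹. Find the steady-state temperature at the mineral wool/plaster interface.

T = 132 °C

Series thermal resistances, inner to outer:
  R_conv,in = 1/(hA) = 1/(37.1·5.33) = 0.005057 K/W
  R_castable refractory = L/(kA) = 0.0943/(0.800·5.33) = 0.02212 K/W
  R_mineral wool = L/(kA) = 0.313/(0.0456·5.33) = 1.288 K/W
  R_plaster = L/(kA) = 0.205/(0.232·5.33) = 0.1658 K/W
  R_conv,out = 1/(hA) = 1/(14.0·5.33) = 0.01340 K/W
ΣR = 0.005057 + 0.02212 + 1.288 + 0.1658 + 0.01340 = 1.494 K/W
Q = ΔT/ΣR = (943 °C − 21.5 °C)/1.494 = 616.8 W
From the inner boundary to the mineral wool/plaster interface, ΣR_partial = 1.315 K/W.
T_interface = T_in − Q·ΣR_partial = 943 °C − (616.8)(1.315) = 132 °C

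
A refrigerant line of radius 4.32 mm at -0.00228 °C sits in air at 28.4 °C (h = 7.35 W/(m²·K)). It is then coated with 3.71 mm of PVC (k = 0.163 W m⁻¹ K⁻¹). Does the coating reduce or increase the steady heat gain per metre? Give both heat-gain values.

Critical radius for a cylinder: r_cr = k/h = 0.0222 m = 2.22 cm.
Outer radius after coating: r₂ = 0.00432 + 0.00371 = 0.00803 m.
Since r₁ < r_cr and r₂ ≤ r_cr, the coating moves toward the maximum at r_cr — heat gain rises.
Bare: R = 1/(2πr₁h) = 5.012 m·K/W; Q = 28.4023/5.012 = 5.67 W/m.
Coated: R = R_cond + R_conv = 3.302 m·K/W; Q = 28.4023/3.302 = 8.60 W/m.

increases: 5.67 → 8.60 W/m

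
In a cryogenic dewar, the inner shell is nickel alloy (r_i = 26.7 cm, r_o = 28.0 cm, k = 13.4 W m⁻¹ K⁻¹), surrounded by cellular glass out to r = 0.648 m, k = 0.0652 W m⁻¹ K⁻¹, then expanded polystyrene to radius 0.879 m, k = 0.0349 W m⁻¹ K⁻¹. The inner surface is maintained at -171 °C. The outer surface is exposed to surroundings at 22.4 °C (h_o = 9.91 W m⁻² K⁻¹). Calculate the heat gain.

Treat each layer as a resistance in series:
  R_nickel alloy = (1/0.267 − 1/0.280)/(4πk) = 0.1739/(4π·13.4) = 0.001033 K/W
  R_cellular glass = (1/0.280 − 1/0.648)/(4πk) = 2.028/(4π·0.0652) = 2.475 K/W
  R_expanded polystyrene = (1/0.648 − 1/0.879)/(4πk) = 0.4056/(4π·0.0349) = 0.9247 K/W
  R_conv,out = 1/(4πr²h) = 1/(4π·0.879²·9.91) = 0.01039 K/W
ΣR = 0.001033 + 2.475 + 0.9247 + 0.01039 = 3.411 K/W
Q = ΔT/ΣR = (-171 °C − 22.4 °C)/3.411 = -56.7 W
(Negative Q ⇒ heat flows inward; heat gain = 56.7 W.)

Q = 56.7 W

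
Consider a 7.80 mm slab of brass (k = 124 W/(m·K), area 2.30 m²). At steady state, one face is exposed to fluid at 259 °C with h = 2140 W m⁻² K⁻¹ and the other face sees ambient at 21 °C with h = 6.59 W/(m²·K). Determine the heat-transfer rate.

Treat each layer as a resistance in series:
  R_conv,in = 1/(hA) = 1/(2140·2.30) = 2.032×10^-4 K/W
  R_brass = L/(kA) = 0.00780/(124·2.30) = 2.735×10^-5 K/W
  R_conv,out = 1/(hA) = 1/(6.59·2.30) = 0.06598 K/W
ΣR = 2.032×10^-4 + 2.735×10^-5 + 0.06598 = 0.06621 K/W
Q = ΔT/ΣR = (259 °C − 21 °C)/0.06621 = 3590 W

Q = 3590 W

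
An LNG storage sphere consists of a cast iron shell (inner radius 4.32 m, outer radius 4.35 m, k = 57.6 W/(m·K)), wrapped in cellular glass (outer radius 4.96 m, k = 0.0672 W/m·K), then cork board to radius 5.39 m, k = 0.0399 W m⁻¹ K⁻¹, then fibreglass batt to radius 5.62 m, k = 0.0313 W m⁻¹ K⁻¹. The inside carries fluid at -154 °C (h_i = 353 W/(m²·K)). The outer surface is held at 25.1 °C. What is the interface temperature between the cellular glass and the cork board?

Treat each layer as a resistance in series:
  R_conv,in = 1/(4πr²h) = 1/(4π·4.32²·353) = 1.208×10^-5 K/W
  R_cast iron = (1/4.32 − 1/4.35)/(4πk) = 0.001596/(4π·57.6) = 2.206×10^-6 K/W
  R_cellular glass = (1/4.35 − 1/4.96)/(4πk) = 0.02827/(4π·0.0672) = 0.03348 K/W
  R_cork board = (1/4.96 − 1/5.39)/(4πk) = 0.01608/(4π·0.0399) = 0.03208 K/W
  R_fibreglass batt = (1/5.39 − 1/5.62)/(4πk) = 0.007593/(4π·0.0313) = 0.01930 K/W
ΣR = 1.208×10^-5 + 2.206×10^-6 + 0.03348 + 0.03208 + 0.01930 = 0.08487 K/W
Q = ΔT/ΣR = (-154 °C − 25.1 °C)/0.08487 = -2110 W
From the inner boundary to the cellular glass/cork board interface, ΣR_partial = 0.03349 K/W.
T_interface = T_in − Q·ΣR_partial = -154 °C − (-2110)(0.03349) = -83.3 °C

T = -83.3 °C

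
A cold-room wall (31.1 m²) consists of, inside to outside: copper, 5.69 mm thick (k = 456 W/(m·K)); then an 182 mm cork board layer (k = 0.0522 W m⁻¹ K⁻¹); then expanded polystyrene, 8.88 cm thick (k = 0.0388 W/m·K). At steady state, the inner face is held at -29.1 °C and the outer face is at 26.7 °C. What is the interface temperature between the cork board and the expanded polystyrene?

T = 4.59 °C

Series thermal resistances, inner to outer:
  R_copper = L/(kA) = 0.00569/(456·31.1) = 4.012×10^-7 K/W
  R_cork board = L/(kA) = 0.182/(0.0522·31.1) = 0.1121 K/W
  R_expanded polystyrene = L/(kA) = 0.0888/(0.0388·31.1) = 0.07359 K/W
ΣR = 4.012×10^-7 + 0.1121 + 0.07359 = 0.1857 K/W
Q = ΔT/ΣR = (-29.1 °C − 26.7 °C)/0.1857 = -300.5 W
From the inner boundary to the cork board/expanded polystyrene interface, ΣR_partial = 0.1121 K/W.
T_interface = T_in − Q·ΣR_partial = -29.1 °C − (-300.5)(0.1121) = 4.59 °C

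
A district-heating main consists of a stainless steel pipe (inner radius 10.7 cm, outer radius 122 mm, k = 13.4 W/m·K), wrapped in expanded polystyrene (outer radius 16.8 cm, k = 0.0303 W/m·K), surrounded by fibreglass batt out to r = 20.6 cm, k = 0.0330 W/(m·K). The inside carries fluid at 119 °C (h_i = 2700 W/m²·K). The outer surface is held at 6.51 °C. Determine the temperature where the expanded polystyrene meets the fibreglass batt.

Treat each layer as a resistance in series:
  R'_conv,in = 1/(2πr h) = 1/(2π·0.107·2700) = 5.509×10^-4 m·K/W
  R'_stainless steel = ln(0.122/0.107)/(2πk) = 0.1312/(2π·13.4) = 0.001558 m·K/W
  R'_expanded polystyrene = ln(0.168/0.122)/(2πk) = 0.3199/(2π·0.0303) = 1.681 m·K/W
  R'_fibreglass batt = ln(0.206/0.168)/(2πk) = 0.2039/(2π·0.0330) = 0.9834 m·K/W
ΣR = 5.509×10^-4 + 0.001558 + 1.681 + 0.9834 = 2.667 m·K/W
Q' = ΔT/ΣR = (119 °C − 6.51 °C)/2.667 = 42.18 W/m
From the inner boundary to the expanded polystyrene/fibreglass batt interface, ΣR_partial = 1.683 m·K/W.
T_interface = T_in − Q'·ΣR_partial = 119 °C − (42.18)(1.683) = 48.0 °C

T = 48.0 °C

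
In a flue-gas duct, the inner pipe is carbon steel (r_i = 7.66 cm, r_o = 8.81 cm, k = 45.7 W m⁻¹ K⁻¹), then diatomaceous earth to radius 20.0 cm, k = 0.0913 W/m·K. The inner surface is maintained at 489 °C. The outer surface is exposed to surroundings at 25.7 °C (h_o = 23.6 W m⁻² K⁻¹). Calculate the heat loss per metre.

Q' = 317 W/m

Treat each layer as a resistance in series:
  R'_carbon steel = ln(0.0881/0.0766)/(2πk) = 0.1399/(2π·45.7) = 4.871×10^-4 m·K/W
  R'_diatomaceous earth = ln(0.200/0.0881)/(2πk) = 0.8198/(2π·0.0913) = 1.429 m·K/W
  R'_conv,out = 1/(2πr h) = 1/(2π·0.200·23.6) = 0.03372 m·K/W
ΣR = 4.871×10^-4 + 1.429 + 0.03372 = 1.463 m·K/W
Q' = ΔT/ΣR = (489 °C − 25.7 °C)/1.463 = 317 W/m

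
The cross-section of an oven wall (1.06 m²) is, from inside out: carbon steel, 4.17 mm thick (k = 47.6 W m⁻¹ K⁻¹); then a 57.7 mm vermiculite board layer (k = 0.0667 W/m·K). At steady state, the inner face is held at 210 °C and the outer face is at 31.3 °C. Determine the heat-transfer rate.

Series thermal resistances, inner to outer:
  R_carbon steel = L/(kA) = 0.00417/(47.6·1.06) = 8.265×10^-5 K/W
  R_vermiculite board = L/(kA) = 0.0577/(0.0667·1.06) = 0.8161 K/W
ΣR = 8.265×10^-5 + 0.8161 = 0.8162 K/W
Q = ΔT/ΣR = (210 °C − 31.3 °C)/0.8162 = 219 W

Q = 219 W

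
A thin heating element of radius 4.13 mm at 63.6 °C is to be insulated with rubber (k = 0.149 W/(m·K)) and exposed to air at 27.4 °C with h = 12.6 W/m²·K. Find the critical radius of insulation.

For a cylinder, r_cr = k_ins/h = 0.149/12.6 = 0.0118 m = 1.18 cm

r_cr = 1.18 cm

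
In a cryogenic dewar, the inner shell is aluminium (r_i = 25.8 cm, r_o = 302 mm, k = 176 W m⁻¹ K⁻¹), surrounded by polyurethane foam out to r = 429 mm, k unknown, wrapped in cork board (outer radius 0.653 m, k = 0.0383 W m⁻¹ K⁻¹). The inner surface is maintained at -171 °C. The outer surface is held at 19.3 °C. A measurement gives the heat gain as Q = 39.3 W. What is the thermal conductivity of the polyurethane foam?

k = 0.0245 W/m·K

ΣR = ΔT/Q = |-171 − 19.3|/39.3 = 4.842 K/W
Known resistances:
  R_aluminium = (1/0.258 − 1/0.302)/(4πk) = 0.5647/(4π·176) = 2.553×10^-4 K/W
  R_cork board = (1/0.429 − 1/0.653)/(4πk) = 0.7996/(4π·0.0383) = 1.661 K/W
R_polyurethane foam = ΣR − ΣR_known = 4.842 − 1.661 = 3.181 K/W
(1/r₁−1/r₂)/(4πk) = 3.181 ⇒ k = 0.9803/(4π·3.181) = 0.0245 W/m·K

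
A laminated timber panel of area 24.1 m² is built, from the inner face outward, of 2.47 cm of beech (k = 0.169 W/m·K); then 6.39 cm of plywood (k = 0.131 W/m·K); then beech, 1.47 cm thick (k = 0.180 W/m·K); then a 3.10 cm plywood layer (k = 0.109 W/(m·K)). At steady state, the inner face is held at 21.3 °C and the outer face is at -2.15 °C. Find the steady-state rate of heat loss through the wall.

Q = 565 W

Series thermal resistances, inner to outer:
  R_beech = L/(kA) = 0.0247/(0.169·24.1) = 0.006064 K/W
  R_plywood = L/(kA) = 0.0639/(0.131·24.1) = 0.02024 K/W
  R_beech = L/(kA) = 0.0147/(0.180·24.1) = 0.003389 K/W
  R_plywood = L/(kA) = 0.0310/(0.109·24.1) = 0.01180 K/W
ΣR = 0.006064 + 0.02024 + 0.003389 + 0.01180 = 0.04149 K/W
Q = ΔT/ΣR = (21.3 °C − -2.15 °C)/0.04149 = 565 W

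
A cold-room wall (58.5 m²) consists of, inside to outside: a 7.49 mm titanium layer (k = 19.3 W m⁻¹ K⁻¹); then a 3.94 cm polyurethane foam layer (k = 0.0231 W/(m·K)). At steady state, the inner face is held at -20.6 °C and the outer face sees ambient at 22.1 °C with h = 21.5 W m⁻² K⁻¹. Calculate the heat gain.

Series thermal resistances, inner to outer:
  R_titanium = L/(kA) = 0.00749/(19.3·58.5) = 6.634×10^-6 K/W
  R_polyurethane foam = L/(kA) = 0.0394/(0.0231·58.5) = 0.02916 K/W
  R_conv,out = 1/(hA) = 1/(21.5·58.5) = 7.951×10^-4 K/W
ΣR = 6.634×10^-6 + 0.02916 + 7.951×10^-4 = 0.02996 K/W
Q = ΔT/ΣR = (-20.6 °C − 22.1 °C)/0.02996 = -1430 W
(Negative Q ⇒ heat flows inward; heat gain = 1430 W.)

Q = 1430 W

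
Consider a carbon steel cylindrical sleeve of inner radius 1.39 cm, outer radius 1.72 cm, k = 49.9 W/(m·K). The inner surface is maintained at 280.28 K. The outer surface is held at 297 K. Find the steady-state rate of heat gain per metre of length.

Q' = 2πk·ΔT/ln(r₂/r₁) = 2π × 49.9 × 16.72 / ln(0.0172/0.0139) = 24600 W/m

Q' = 24600 W/m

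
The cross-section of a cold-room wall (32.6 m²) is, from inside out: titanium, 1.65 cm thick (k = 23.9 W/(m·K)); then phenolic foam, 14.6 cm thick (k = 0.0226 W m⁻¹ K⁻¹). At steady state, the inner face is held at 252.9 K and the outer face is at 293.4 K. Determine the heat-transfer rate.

Q = 204 W

Treat each layer as a resistance in series:
  R_titanium = L/(kA) = 0.0165/(23.9·32.6) = 2.118×10^-5 K/W
  R_phenolic foam = L/(kA) = 0.146/(0.0226·32.6) = 0.1982 K/W
ΣR = 2.118×10^-5 + 0.1982 = 0.1982 K/W
Q = ΔT/ΣR = (252.9 K − 293.4 K)/0.1982 = -204 W
(Negative Q ⇒ heat flows inward; heat gain = 204 W.)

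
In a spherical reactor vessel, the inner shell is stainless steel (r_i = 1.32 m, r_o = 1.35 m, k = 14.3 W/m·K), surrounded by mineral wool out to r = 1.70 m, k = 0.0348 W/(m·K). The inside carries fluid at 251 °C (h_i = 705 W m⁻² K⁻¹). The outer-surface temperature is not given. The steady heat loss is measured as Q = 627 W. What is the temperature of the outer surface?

T_out = 32.2 °C

Series resistances:
  R_conv,in = 1/(4πr²h) = 1/(4π·1.32²·705) = 6.478×10^-5 K/W
  R_stainless steel = (1/1.32 − 1/1.35)/(4πk) = 0.01684/(4π·14.3) = 9.368×10^-5 K/W
  R_mineral wool = (1/1.35 − 1/1.70)/(4πk) = 0.1525/(4π·0.0348) = 0.3487 K/W
ΣR = 0.3489 K/W
ΔT = Q·ΣR = 627 × 0.3489 = 218.8 K
Heat flows outward, so T_out = T_in − ΔT = 251 − 218.8 = 32.2 °C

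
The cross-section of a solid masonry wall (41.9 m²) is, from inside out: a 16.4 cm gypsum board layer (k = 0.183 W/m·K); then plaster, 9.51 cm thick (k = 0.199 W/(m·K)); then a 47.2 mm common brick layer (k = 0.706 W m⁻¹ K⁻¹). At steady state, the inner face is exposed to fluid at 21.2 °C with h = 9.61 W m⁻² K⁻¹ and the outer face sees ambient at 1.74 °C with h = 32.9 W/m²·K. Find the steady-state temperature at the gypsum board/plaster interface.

Series thermal resistances, inner to outer:
  R_conv,in = 1/(hA) = 1/(9.61·41.9) = 0.002483 K/W
  R_gypsum board = L/(kA) = 0.164/(0.183·41.9) = 0.02139 K/W
  R_plaster = L/(kA) = 0.0951/(0.199·41.9) = 0.01141 K/W
  R_common brick = L/(kA) = 0.0472/(0.706·41.9) = 0.001596 K/W
  R_conv,out = 1/(hA) = 1/(32.9·41.9) = 7.254×10^-4 K/W
ΣR = 0.002483 + 0.02139 + 0.01141 + 0.001596 + 7.254×10^-4 = 0.03760 K/W
Q = ΔT/ΣR = (21.2 °C − 1.74 °C)/0.03760 = 517.6 W
From the inner boundary to the gypsum board/plaster interface, ΣR_partial = 0.02387 K/W.
T_interface = T_in − Q·ΣR_partial = 21.2 °C − (517.6)(0.02387) = 8.84 °C

T = 8.84 °C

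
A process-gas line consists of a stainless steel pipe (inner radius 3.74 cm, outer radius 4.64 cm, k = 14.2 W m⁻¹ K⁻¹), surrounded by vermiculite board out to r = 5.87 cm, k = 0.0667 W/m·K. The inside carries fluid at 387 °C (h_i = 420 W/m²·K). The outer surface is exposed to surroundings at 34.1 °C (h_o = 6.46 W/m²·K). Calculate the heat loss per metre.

Resistance network (inner→outer):
  R'_conv,in = 1/(2πr h) = 1/(2π·0.0374·420) = 0.01013 m·K/W
  R'_stainless steel = ln(0.0464/0.0374)/(2πk) = 0.2156/(2π·14.2) = 0.002417 m·K/W
  R'_vermiculite board = ln(0.0587/0.0464)/(2πk) = 0.2351/(2π·0.0667) = 0.5611 m·K/W
  R'_conv,out = 1/(2πr h) = 1/(2π·0.0587·6.46) = 0.4197 m·K/W
ΣR = 0.01013 + 0.002417 + 0.5611 + 0.4197 = 0.9933 m·K/W
Q' = ΔT/ΣR = (387 °C − 34.1 °C)/0.9933 = 355 W/m

Q' = 355 W/m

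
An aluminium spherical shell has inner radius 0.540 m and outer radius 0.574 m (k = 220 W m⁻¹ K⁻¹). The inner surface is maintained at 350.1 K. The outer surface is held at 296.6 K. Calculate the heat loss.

Q = 1350 kW

Q = 4πk·ΔT/(1/r₁ − 1/r₂) = 4π × 220 × 53.5 / (1/0.540 − 1/0.574) = 1.35×10^6 W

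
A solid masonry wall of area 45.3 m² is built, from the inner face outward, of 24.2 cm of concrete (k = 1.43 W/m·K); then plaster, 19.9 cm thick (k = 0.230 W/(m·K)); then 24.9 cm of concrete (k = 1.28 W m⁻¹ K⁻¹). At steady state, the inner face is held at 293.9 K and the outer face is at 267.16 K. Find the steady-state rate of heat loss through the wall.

Treat each layer as a resistance in series:
  R_concrete = L/(kA) = 0.242/(1.43·45.3) = 0.003736 K/W
  R_plaster = L/(kA) = 0.199/(0.230·45.3) = 0.01910 K/W
  R_concrete = L/(kA) = 0.249/(1.28·45.3) = 0.004294 K/W
ΣR = 0.003736 + 0.01910 + 0.004294 = 0.02713 K/W
Q = ΔT/ΣR = (293.9 K − 267.16 K)/0.02713 = 986 W

Q = 986 W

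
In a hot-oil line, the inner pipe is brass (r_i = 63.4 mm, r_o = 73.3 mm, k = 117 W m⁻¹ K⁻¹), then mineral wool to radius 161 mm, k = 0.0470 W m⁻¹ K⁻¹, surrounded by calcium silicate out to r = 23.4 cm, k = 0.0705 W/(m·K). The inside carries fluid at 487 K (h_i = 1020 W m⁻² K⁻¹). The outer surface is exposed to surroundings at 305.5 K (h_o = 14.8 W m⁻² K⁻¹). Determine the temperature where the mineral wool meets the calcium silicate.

Treat each layer as a resistance in series:
  R'_conv,in = 1/(2πr h) = 1/(2π·0.0634·1020) = 0.002461 m·K/W
  R'_brass = ln(0.0733/0.0634)/(2πk) = 0.1451/(2π·117) = 1.974×10^-4 m·K/W
  R'_mineral wool = ln(0.161/0.0733)/(2πk) = 0.7868/(2π·0.0470) = 2.664 m·K/W
  R'_calcium silicate = ln(0.234/0.161)/(2πk) = 0.3739/(2π·0.0705) = 0.8441 m·K/W
  R'_conv,out = 1/(2πr h) = 1/(2π·0.234·14.8) = 0.04596 m·K/W
ΣR = 0.002461 + 1.974×10^-4 + 2.664 + 0.8441 + 0.04596 = 3.557 m·K/W
Q' = ΔT/ΣR = (487 K − 305.5 K)/3.557 = 51.03 W/m
From the inner boundary to the mineral wool/calcium silicate interface, ΣR_partial = 2.667 m·K/W.
T_interface = T_in − Q'·ΣR_partial = 487 K − (51.03)(2.667) = 350.9 K

T = 350.9 K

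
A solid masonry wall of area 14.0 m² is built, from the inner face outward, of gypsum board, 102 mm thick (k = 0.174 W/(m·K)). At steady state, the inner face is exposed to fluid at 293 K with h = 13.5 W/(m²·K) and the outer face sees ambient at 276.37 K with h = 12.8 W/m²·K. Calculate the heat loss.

Q = 315 W

Resistance network (inner→outer):
  R_conv,in = 1/(hA) = 1/(13.5·14.0) = 0.005291 K/W
  R_gypsum board = L/(kA) = 0.102/(0.174·14.0) = 0.04187 K/W
  R_conv,out = 1/(hA) = 1/(12.8·14.0) = 0.005580 K/W
ΣR = 0.005291 + 0.04187 + 0.005580 = 0.05274 K/W
Q = ΔT/ΣR = (293 K − 276.37 K)/0.05274 = 315 W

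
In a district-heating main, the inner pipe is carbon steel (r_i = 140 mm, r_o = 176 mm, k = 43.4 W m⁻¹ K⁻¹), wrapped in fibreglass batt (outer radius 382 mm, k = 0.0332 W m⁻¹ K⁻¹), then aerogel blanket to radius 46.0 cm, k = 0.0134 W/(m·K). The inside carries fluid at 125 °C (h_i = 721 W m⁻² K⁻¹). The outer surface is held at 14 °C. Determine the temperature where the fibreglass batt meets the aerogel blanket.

Series thermal resistances, inner to outer:
  R'_conv,in = 1/(2πr h) = 1/(2π·0.140·721) = 0.001577 m·K/W
  R'_carbon steel = ln(0.176/0.140)/(2πk) = 0.2288/(2π·43.4) = 8.392×10^-4 m·K/W
  R'_fibreglass batt = ln(0.382/0.176)/(2πk) = 0.7749/(2π·0.0332) = 3.715 m·K/W
  R'_aerogel blanket = ln(0.460/0.382)/(2πk) = 0.1858/(2π·0.0134) = 2.207 m·K/W
ΣR = 0.001577 + 8.392×10^-4 + 3.715 + 2.207 = 5.924 m·K/W
Q' = ΔT/ΣR = (125 °C − 14 °C)/5.924 = 18.74 W/m
From the inner boundary to the fibreglass batt/aerogel blanket interface, ΣR_partial = 3.717 m·K/W.
T_interface = T_in − Q'·ΣR_partial = 125 °C − (18.74)(3.717) = 55.3 °C

T = 55.3 °C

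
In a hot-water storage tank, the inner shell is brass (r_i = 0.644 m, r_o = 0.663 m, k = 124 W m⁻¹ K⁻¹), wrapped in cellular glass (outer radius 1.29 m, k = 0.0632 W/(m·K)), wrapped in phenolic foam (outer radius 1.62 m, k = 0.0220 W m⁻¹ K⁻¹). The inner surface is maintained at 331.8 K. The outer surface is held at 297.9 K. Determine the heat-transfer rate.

Q = 22.7 W

Treat each layer as a resistance in series:
  R_brass = (1/0.644 − 1/0.663)/(4πk) = 0.04450/(4π·124) = 2.856×10^-5 K/W
  R_cellular glass = (1/0.663 − 1/1.29)/(4πk) = 0.7331/(4π·0.0632) = 0.9231 K/W
  R_phenolic foam = (1/1.29 − 1/1.62)/(4πk) = 0.1579/(4π·0.0220) = 0.5712 K/W
ΣR = 2.856×10^-5 + 0.9231 + 0.5712 = 1.494 K/W
Q = ΔT/ΣR = (331.8 K − 297.9 K)/1.494 = 22.7 W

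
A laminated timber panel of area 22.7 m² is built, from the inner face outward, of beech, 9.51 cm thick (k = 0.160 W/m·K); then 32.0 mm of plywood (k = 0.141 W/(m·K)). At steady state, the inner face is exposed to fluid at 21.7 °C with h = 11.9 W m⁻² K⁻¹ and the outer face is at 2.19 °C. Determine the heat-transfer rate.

Resistance network (inner→outer):
  R_conv,in = 1/(hA) = 1/(11.9·22.7) = 0.003702 K/W
  R_beech = L/(kA) = 0.0951/(0.160·22.7) = 0.02618 K/W
  R_plywood = L/(kA) = 0.0320/(0.141·22.7) = 0.009998 K/W
ΣR = 0.003702 + 0.02618 + 0.009998 = 0.03988 K/W
Q = ΔT/ΣR = (21.7 °C − 2.19 °C)/0.03988 = 489 W

Q = 489 W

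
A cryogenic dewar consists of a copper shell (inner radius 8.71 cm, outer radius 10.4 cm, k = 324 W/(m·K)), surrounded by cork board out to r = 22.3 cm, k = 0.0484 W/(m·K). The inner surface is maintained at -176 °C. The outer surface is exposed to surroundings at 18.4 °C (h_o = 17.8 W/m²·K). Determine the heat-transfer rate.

Treat each layer as a resistance in series:
  R_copper = (1/0.0871 − 1/0.104)/(4πk) = 1.866/(4π·324) = 4.582×10^-4 K/W
  R_cork board = (1/0.104 − 1/0.223)/(4πk) = 5.131/(4π·0.0484) = 8.436 K/W
  R_conv,out = 1/(4πr²h) = 1/(4π·0.223²·17.8) = 0.08990 K/W
ΣR = 4.582×10^-4 + 8.436 + 0.08990 = 8.526 K/W
Q = ΔT/ΣR = (-176 °C − 18.4 °C)/8.526 = -22.8 W
(Negative Q ⇒ heat flows inward; heat gain = 22.8 W.)

Q = 22.8 W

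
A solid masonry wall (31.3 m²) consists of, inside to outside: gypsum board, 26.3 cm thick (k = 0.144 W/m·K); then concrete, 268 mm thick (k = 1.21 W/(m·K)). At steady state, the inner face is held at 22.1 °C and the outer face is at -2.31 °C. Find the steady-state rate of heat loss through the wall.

Q = 373 W

Treat each layer as a resistance in series:
  R_gypsum board = L/(kA) = 0.263/(0.144·31.3) = 0.05835 K/W
  R_concrete = L/(kA) = 0.268/(1.21·31.3) = 0.007076 K/W
ΣR = 0.05835 + 0.007076 = 0.06543 K/W
Q = ΔT/ΣR = (22.1 °C − -2.31 °C)/0.06543 = 373 W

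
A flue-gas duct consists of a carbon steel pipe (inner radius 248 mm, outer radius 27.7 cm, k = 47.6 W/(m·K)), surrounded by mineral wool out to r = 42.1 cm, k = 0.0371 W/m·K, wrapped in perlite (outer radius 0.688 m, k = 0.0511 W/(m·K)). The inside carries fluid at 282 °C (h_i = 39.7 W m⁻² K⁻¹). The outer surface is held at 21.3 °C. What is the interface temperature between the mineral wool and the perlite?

Resistance network (inner→outer):
  R'_conv,in = 1/(2πr h) = 1/(2π·0.248·39.7) = 0.01617 m·K/W
  R'_carbon steel = ln(0.277/0.248)/(2πk) = 0.1106/(2π·47.6) = 3.698×10^-4 m·K/W
  R'_mineral wool = ln(0.421/0.277)/(2πk) = 0.4186/(2π·0.0371) = 1.796 m·K/W
  R'_perlite = ln(0.688/0.421)/(2πk) = 0.4912/(2π·0.0511) = 1.530 m·K/W
ΣR = 0.01617 + 3.698×10^-4 + 1.796 + 1.530 = 3.343 m·K/W
Q' = ΔT/ΣR = (282 °C − 21.3 °C)/3.343 = 77.98 W/m
From the inner boundary to the mineral wool/perlite interface, ΣR_partial = 1.813 m·K/W.
T_interface = T_in − Q'·ΣR_partial = 282 °C − (77.98)(1.813) = 141 °C

T = 141 °C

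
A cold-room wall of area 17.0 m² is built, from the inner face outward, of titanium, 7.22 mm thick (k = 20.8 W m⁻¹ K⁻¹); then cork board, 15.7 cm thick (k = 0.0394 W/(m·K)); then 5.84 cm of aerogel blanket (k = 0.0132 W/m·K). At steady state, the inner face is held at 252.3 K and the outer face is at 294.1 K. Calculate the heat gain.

Treat each layer as a resistance in series:
  R_titanium = L/(kA) = 0.00722/(20.8·17.0) = 2.042×10^-5 K/W
  R_cork board = L/(kA) = 0.157/(0.0394·17.0) = 0.2344 K/W
  R_aerogel blanket = L/(kA) = 0.0584/(0.0132·17.0) = 0.2602 K/W
ΣR = 2.042×10^-5 + 0.2344 + 0.2602 = 0.4946 K/W
Q = ΔT/ΣR = (252.3 K − 294.1 K)/0.4946 = -84.5 W
(Negative Q ⇒ heat flows inward; heat gain = 84.5 W.)

Q = 84.5 W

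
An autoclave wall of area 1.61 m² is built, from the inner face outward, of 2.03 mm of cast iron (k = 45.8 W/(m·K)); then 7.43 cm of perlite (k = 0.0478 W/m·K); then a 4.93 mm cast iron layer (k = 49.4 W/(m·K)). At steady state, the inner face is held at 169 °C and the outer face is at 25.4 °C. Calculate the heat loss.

Q = 149 W

Treat each layer as a resistance in series:
  R_cast iron = L/(kA) = 0.00203/(45.8·1.61) = 2.753×10^-5 K/W
  R_perlite = L/(kA) = 0.0743/(0.0478·1.61) = 0.9655 K/W
  R_cast iron = L/(kA) = 0.00493/(49.4·1.61) = 6.199×10^-5 K/W
ΣR = 2.753×10^-5 + 0.9655 + 6.199×10^-5 = 0.9656 K/W
Q = ΔT/ΣR = (169 °C − 25.4 °C)/0.9656 = 149 W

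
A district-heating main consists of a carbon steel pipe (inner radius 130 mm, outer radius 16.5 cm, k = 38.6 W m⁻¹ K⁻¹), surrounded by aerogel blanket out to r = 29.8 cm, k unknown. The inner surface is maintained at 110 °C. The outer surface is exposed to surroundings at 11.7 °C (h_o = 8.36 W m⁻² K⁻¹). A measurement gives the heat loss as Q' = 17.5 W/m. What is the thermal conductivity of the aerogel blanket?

ΣR = ΔT/Q' = |110 − 11.7|/17.5 = 5.617 m·K/W
Known resistances:
  R'_carbon steel = ln(0.165/0.130)/(2πk) = 0.2384/(2π·38.6) = 9.830×10^-4 m·K/W
  R'_conv,out = 1/(2πr h) = 1/(2π·0.298·8.36) = 0.06388 m·K/W
R_aerogel blanket = ΣR − ΣR_known = 5.617 − 0.06486 = 5.552 m·K/W
ln(r₂/r₁)/(2πk) = 5.552 ⇒ k = 0.5911/(2π·5.552) = 0.0169 W/m·K

k = 0.0169 W/m·K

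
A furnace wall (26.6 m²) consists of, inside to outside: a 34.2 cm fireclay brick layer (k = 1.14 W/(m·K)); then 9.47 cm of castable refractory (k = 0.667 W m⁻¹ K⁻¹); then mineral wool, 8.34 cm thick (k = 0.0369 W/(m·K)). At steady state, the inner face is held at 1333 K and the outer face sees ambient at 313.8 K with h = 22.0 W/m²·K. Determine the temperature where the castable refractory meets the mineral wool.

T = 1169 K

Series thermal resistances, inner to outer:
  R_fireclay brick = L/(kA) = 0.342/(1.14·26.6) = 0.01128 K/W
  R_castable refractory = L/(kA) = 0.0947/(0.667·26.6) = 0.005338 K/W
  R_mineral wool = L/(kA) = 0.0834/(0.0369·26.6) = 0.08497 K/W
  R_conv,out = 1/(hA) = 1/(22.0·26.6) = 0.001709 K/W
ΣR = 0.01128 + 0.005338 + 0.08497 + 0.001709 = 0.1033 K/W
Q = ΔT/ΣR = (1333 K − 313.8 K)/0.1033 = 9866 W
From the inner boundary to the castable refractory/mineral wool interface, ΣR_partial = 0.01662 K/W.
T_interface = T_in − Q·ΣR_partial = 1333 K − (9866)(0.01662) = 1169 K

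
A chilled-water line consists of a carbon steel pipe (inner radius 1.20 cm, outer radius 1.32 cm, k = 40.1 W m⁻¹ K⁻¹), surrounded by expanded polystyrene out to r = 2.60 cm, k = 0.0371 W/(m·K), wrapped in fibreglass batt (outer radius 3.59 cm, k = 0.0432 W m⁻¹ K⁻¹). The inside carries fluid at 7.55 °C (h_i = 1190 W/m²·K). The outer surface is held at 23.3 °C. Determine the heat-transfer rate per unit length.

Series thermal resistances, inner to outer:
  R'_conv,in = 1/(2πr h) = 1/(2π·0.0120·1190) = 0.01115 m·K/W
  R'_carbon steel = ln(0.0132/0.0120)/(2πk) = 0.09531/(2π·40.1) = 3.783×10^-4 m·K/W
  R'_expanded polystyrene = ln(0.0260/0.0132)/(2πk) = 0.6779/(2π·0.0371) = 2.908 m·K/W
  R'_fibreglass batt = ln(0.0359/0.0260)/(2πk) = 0.3226/(2π·0.0432) = 1.189 m·K/W
ΣR = 0.01115 + 3.783×10^-4 + 2.908 + 1.189 = 4.109 m·K/W
Q' = ΔT/ΣR = (7.55 °C − 23.3 °C)/4.109 = -3.83 W/m
(Negative Q' ⇒ heat flows inward; heat gain = 3.83 W/m.)

Q' = 3.83 W/m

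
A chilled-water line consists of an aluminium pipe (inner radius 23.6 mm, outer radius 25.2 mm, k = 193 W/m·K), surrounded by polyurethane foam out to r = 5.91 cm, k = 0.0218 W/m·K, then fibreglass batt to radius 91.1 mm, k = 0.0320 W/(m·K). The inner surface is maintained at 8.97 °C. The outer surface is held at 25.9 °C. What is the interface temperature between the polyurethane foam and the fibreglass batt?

Series thermal resistances, inner to outer:
  R'_aluminium = ln(0.0252/0.0236)/(2πk) = 0.06560/(2π·193) = 5.409×10^-5 m·K/W
  R'_polyurethane foam = ln(0.0591/0.0252)/(2πk) = 0.8524/(2π·0.0218) = 6.223 m·K/W
  R'_fibreglass batt = ln(0.0911/0.0591)/(2πk) = 0.4327/(2π·0.0320) = 2.152 m·K/W
ΣR = 5.409×10^-5 + 6.223 + 2.152 = 8.375 m·K/W
Q' = ΔT/ΣR = (8.97 °C − 25.9 °C)/8.375 = -2.021 W/m
From the inner boundary to the polyurethane foam/fibreglass batt interface, ΣR_partial = 6.223 m·K/W.
T_interface = T_in − Q'·ΣR_partial = 8.97 °C − (-2.021)(6.223) = 21.5 °C

T = 21.5 °C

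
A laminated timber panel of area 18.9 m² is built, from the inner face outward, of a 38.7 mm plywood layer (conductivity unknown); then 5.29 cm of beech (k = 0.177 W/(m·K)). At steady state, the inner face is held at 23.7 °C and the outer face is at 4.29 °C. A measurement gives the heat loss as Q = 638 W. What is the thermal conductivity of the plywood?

k = 0.140 W/m·K

ΣR = ΔT/Q = |23.7 − 4.29|/638 = 0.03042 K/W
Known resistances:
  R_beech = L/(kA) = 0.0529/(0.177·18.9) = 0.01581 K/W
R_plywood = ΣR − ΣR_known = 0.03042 − 0.01581 = 0.01461 K/W
L/(kA) = 0.01461 ⇒ k = 0.0387/(0.01461·18.9) = 0.140 W/m·K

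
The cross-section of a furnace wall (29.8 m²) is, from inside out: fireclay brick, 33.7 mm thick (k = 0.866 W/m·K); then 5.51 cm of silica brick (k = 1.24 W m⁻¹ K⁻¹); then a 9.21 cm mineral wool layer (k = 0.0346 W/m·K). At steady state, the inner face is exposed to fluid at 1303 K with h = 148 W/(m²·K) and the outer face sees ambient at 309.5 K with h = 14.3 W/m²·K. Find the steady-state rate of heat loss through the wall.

Resistance network (inner→outer):
  R_conv,in = 1/(hA) = 1/(148·29.8) = 2.267×10^-4 K/W
  R_fireclay brick = L/(kA) = 0.0337/(0.866·29.8) = 0.001306 K/W
  R_silica brick = L/(kA) = 0.0551/(1.24·29.8) = 0.001491 K/W
  R_mineral wool = L/(kA) = 0.0921/(0.0346·29.8) = 0.08932 K/W
  R_conv,out = 1/(hA) = 1/(14.3·29.8) = 0.002347 K/W
ΣR = 2.267×10^-4 + 0.001306 + 0.001491 + 0.08932 + 0.002347 = 0.09469 K/W
Q = ΔT/ΣR = (1303 K − 309.5 K)/0.09469 = 10500 W

Q = 10.5 kW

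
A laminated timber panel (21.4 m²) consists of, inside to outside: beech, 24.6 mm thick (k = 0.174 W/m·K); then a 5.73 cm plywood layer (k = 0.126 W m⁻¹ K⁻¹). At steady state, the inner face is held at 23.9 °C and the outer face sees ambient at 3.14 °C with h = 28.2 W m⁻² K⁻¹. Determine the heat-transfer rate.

Series thermal resistances, inner to outer:
  R_beech = L/(kA) = 0.0246/(0.174·21.4) = 0.006607 K/W
  R_plywood = L/(kA) = 0.0573/(0.126·21.4) = 0.02125 K/W
  R_conv,out = 1/(hA) = 1/(28.2·21.4) = 0.001657 K/W
ΣR = 0.006607 + 0.02125 + 0.001657 = 0.02951 K/W
Q = ΔT/ΣR = (23.9 °C − 3.14 °C)/0.02951 = 703 W

Q = 703 W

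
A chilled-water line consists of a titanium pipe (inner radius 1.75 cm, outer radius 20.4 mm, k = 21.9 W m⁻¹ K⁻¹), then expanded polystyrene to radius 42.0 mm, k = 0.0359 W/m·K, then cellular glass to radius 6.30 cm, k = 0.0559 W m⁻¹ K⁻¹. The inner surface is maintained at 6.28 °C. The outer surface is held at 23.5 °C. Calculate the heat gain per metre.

Q' = 3.95 W/m

Series thermal resistances, inner to outer:
  R'_titanium = ln(0.0204/0.0175)/(2πk) = 0.1533/(2π·21.9) = 0.001114 m·K/W
  R'_expanded polystyrene = ln(0.0420/0.0204)/(2πk) = 0.7221/(2π·0.0359) = 3.201 m·K/W
  R'_cellular glass = ln(0.0630/0.0420)/(2πk) = 0.4055/(2π·0.0559) = 1.154 m·K/W
ΣR = 0.001114 + 3.201 + 1.154 = 4.356 m·K/W
Q' = ΔT/ΣR = (6.28 °C − 23.5 °C)/4.356 = -3.95 W/m
(Negative Q' ⇒ heat flows inward; heat gain = 3.95 W/m.)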